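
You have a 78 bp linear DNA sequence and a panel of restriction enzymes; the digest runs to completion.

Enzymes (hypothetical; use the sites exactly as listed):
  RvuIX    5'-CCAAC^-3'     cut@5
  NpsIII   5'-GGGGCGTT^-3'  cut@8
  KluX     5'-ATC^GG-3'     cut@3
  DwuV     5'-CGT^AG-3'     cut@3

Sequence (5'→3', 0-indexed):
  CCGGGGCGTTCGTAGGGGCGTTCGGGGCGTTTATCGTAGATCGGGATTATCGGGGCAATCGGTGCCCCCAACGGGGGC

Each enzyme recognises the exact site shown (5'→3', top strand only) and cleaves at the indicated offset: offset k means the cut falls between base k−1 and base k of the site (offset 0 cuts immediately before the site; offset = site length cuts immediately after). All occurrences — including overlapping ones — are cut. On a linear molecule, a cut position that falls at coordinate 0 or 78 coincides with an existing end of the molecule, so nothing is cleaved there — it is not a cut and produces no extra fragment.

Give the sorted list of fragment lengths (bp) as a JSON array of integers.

[3,5,6,6,9,9,9,9,10,12]

Scan for sites:
  RvuIX CCAAC/5: at [67] ⇒ [72]
  NpsIII GGGGCGTT/8: at [2, 14, 23] ⇒ [10, 22, 31]
  KluX ATCGG/3: at [39, 48, 57] ⇒ [42, 51, 60]
  DwuV CGTAG/3: at [10, 34] ⇒ [13, 37]

Pooled cuts: [10, 13, 22, 31, 37, 42, 51, 60, 72]

Fragments:
  [0,10): 10 bp
  [10,13): 3 bp
  [13,22): 9 bp
  [22,31): 9 bp
  [31,37): 6 bp
  [37,42): 5 bp
  [42,51): 9 bp
  [51,60): 9 bp
  [60,72): 12 bp
  [72,78): 6 bp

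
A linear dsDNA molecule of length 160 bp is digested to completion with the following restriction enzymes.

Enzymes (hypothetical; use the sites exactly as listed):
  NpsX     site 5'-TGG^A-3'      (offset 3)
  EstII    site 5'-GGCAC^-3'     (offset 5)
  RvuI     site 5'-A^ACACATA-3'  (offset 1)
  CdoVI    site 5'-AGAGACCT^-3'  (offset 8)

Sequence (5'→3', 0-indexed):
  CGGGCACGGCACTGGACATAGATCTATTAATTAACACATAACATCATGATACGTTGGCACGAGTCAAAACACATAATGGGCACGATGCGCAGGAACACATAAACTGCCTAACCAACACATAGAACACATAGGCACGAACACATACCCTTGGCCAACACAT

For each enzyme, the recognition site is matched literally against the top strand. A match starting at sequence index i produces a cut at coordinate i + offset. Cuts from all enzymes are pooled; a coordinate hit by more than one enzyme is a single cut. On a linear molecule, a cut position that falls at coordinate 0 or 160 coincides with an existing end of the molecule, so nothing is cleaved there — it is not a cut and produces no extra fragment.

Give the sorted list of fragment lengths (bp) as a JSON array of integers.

[2,3,5,7,8,9,11,12,15,18,20,23,27]

Site scan:
  NpsX (TGGA, off=3): starts [12] → cuts [15]
  EstII (GGCAC, off=5): starts [2, 7, 55, 78, 130] → cuts [7, 12, 60, 83, 135]
  RvuI (AACACATA, off=1): starts [32, 67, 93, 113, 122, 136] → cuts [33, 68, 94, 114, 123, 137]
  CdoVI (AGAGACCT, off=8): no sites

Pooled cuts: [7, 12, 15, 33, 60, 68, 83, 94, 114, 123, 135, 137]

Fragment lengths:
  [0,7): 7 bp
  [7,12): 5 bp
  [12,15): 3 bp
  [15,33): 18 bp
  [33,60): 27 bp
  [60,68): 8 bp
  [68,83): 15 bp
  [83,94): 11 bp
  [94,114): 20 bp
  [114,123): 9 bp
  [123,135): 12 bp
  [135,137): 2 bp
  [137,160): 23 bp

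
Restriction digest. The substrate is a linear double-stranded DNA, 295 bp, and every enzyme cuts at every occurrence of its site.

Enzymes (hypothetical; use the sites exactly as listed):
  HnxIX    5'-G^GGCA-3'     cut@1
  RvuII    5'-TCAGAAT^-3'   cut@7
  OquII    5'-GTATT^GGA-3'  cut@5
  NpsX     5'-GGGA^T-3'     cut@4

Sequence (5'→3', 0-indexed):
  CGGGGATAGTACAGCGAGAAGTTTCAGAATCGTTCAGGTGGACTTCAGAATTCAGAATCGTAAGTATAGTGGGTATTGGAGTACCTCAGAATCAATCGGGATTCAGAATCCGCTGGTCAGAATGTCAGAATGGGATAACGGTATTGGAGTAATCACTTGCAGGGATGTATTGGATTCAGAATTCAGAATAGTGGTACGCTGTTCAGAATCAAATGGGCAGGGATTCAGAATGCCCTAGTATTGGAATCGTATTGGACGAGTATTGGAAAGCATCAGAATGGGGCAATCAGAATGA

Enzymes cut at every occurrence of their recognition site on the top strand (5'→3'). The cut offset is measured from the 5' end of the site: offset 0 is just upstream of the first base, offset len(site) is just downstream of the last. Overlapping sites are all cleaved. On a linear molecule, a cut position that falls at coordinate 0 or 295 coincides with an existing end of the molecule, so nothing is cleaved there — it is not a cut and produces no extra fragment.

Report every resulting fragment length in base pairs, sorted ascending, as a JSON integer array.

Per-enzyme occurrences:
  HnxIX (GGGCA, off=1): starts [214, 280] → cuts [215, 281]
  RvuII (TCAGAAT, off=7): starts [23, 44, 51, 85, 102, 116, 124, 175, 182, 202, 224, 272, 286] → cuts [30, 51, 58, 92, 109, 123, 131, 182, 189, 209, 231, 279, 293]
  OquII (GTATTGGA, off=5): starts [72, 140, 166, 237, 248, 259] → cuts [77, 145, 171, 242, 253, 264]
  NpsX (GGGAT, off=4): starts [2, 97, 131, 161, 219] → cuts [6, 101, 135, 165, 223]

All cut coordinates (distinct, sorted): [6, 30, 51, 58, 77, 92, 101, 109, 123, 131, 135, 145, 165, 171, 182, 189, 209, 215, 223, 231, 242, 253, 264, 279, 281, 293]

Fragment lengths:
  [0,6): 6 bp
  [6,30): 24 bp
  [30,51): 21 bp
  [51,58): 7 bp
  [58,77): 19 bp
  [77,92): 15 bp
  [92,101): 9 bp
  [101,109): 8 bp
  [109,123): 14 bp
  [123,131): 8 bp
  [131,135): 4 bp
  [135,145): 10 bp
  [145,165): 20 bp
  [165,171): 6 bp
  [171,182): 11 bp
  [182,189): 7 bp
  [189,209): 20 bp
  [209,215): 6 bp
  [215,223): 8 bp
  [223,231): 8 bp
  [231,242): 11 bp
  [242,253): 11 bp
  [253,264): 11 bp
  [264,279): 15 bp
  [279,281): 2 bp
  [281,293): 12 bp
  [293,295): 2 bp

[2,2,4,6,6,6,7,7,8,8,8,8,9,10,11,11,11,11,12,14,15,15,19,20,20,21,24]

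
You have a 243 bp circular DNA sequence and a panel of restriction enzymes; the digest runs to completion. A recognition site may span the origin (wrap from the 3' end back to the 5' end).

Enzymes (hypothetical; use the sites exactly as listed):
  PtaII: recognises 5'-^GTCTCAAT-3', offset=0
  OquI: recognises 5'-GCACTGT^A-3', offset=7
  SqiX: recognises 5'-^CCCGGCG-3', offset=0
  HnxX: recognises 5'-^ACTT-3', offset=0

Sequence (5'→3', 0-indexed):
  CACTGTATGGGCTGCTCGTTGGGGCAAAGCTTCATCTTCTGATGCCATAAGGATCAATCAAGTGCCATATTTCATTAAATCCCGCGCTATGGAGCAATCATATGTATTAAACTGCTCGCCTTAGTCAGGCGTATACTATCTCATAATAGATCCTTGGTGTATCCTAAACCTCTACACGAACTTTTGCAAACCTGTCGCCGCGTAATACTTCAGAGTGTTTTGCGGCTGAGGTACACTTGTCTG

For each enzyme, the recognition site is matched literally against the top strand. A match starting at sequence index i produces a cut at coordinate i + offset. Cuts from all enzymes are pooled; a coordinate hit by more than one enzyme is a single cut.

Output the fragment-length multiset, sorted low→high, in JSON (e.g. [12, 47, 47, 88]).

Scan for sites:
  PtaII (GTCTCAAT, off=0): no sites
  OquI GCACTGTA/7: at [242] ⇒ [6]
  SqiX (CCCGGCG, off=0): no sites
  HnxX ACTT/0: at [179, 206, 234] ⇒ [179, 206, 234]

All cut coordinates (distinct, sorted): [6, 179, 206, 234]

Fragments:
  6→179: 173 bp
  179→206: 27 bp
  206→234: 28 bp
  234→6 (wrap): 243-234+6 = 15 bp

[15,27,28,173]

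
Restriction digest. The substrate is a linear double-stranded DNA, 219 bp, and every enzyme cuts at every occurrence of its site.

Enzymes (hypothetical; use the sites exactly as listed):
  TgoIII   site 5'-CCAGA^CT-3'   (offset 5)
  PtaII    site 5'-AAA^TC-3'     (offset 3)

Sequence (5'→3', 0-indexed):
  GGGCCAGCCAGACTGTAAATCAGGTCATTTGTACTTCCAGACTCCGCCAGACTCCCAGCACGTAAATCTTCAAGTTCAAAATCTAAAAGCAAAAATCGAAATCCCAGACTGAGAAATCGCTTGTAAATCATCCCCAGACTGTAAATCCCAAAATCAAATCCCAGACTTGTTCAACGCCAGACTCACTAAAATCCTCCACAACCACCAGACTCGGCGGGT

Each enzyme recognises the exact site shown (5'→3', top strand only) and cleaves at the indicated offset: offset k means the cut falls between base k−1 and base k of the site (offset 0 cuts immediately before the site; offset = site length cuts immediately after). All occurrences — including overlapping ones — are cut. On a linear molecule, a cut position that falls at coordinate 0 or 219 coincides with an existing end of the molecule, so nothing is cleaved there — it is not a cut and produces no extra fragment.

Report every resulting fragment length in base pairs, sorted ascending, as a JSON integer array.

Site scan:
  TgoIII CCAGACT/5: at [7, 36, 46, 103, 133, 160, 176, 204] ⇒ [12, 41, 51, 108, 138, 165, 181, 209]
  PtaII AAATC/3: at [16, 63, 78, 92, 98, 113, 124, 142, 150, 155, 188] ⇒ [19, 66, 81, 95, 101, 116, 127, 145, 153, 158, 191]

All cut coordinates (distinct, sorted): [12, 19, 41, 51, 66, 81, 95, 101, 108, 116, 127, 138, 145, 153, 158, 165, 181, 191, 209]

Fragments:
  [0,12): 12 bp
  [12,19): 7 bp
  [19,41): 22 bp
  [41,51): 10 bp
  [51,66): 15 bp
  [66,81): 15 bp
  [81,95): 14 bp
  [95,101): 6 bp
  [101,108): 7 bp
  [108,116): 8 bp
  [116,127): 11 bp
  [127,138): 11 bp
  [138,145): 7 bp
  [145,153): 8 bp
  [153,158): 5 bp
  [158,165): 7 bp
  [165,181): 16 bp
  [181,191): 10 bp
  [191,209): 18 bp
  [209,219): 10 bp

[5,6,7,7,7,7,8,8,10,10,10,11,11,12,14,15,15,16,18,22]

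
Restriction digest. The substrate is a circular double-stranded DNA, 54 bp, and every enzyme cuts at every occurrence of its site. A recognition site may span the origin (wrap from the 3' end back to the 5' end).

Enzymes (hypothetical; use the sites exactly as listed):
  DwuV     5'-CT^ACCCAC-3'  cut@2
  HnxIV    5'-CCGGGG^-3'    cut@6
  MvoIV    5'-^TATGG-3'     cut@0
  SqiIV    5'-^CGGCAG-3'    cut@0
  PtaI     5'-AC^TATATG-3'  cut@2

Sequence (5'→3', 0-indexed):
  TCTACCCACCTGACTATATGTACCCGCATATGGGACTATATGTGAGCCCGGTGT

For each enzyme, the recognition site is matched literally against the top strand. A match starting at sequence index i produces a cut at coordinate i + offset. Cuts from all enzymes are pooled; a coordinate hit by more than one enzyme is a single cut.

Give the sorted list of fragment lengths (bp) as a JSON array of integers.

[8,11,14,21]

Per-enzyme occurrences:
  DwuV (CTACCCAC, off=2): starts [1] → cuts [3]
  HnxIV (CCGGGG, off=6): no sites
  MvoIV (TATGG, off=0): starts [28] → cuts [28]
  SqiIV (CGGCAG, off=0): no sites
  PtaI (ACTATATG, off=2): starts [12, 34] → cuts [14, 36]

All cut coordinates (distinct, sorted): [3, 14, 28, 36]

Fragments:
  3→14: 11 bp
  14→28: 14 bp
  28→36: 8 bp
  36→3 (wrap): 54-36+3 = 21 bp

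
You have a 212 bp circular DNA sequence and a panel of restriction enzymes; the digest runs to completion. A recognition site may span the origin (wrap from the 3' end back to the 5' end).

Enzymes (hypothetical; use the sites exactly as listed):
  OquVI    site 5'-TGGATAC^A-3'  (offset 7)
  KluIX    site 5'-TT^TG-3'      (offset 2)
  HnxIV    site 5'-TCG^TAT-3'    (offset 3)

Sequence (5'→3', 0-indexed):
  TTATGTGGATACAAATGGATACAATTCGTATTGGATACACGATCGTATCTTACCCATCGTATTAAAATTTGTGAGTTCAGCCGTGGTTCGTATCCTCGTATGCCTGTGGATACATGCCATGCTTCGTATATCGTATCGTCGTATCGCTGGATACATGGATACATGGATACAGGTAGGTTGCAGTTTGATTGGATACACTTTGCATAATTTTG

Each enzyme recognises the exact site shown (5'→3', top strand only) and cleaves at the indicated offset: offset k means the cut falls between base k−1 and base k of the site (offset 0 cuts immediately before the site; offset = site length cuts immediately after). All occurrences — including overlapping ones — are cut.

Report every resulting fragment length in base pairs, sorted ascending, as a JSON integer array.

[4,6,7,7,8,8,8,8,10,10,10,10,11,13,13,14,14,15,15,21]

Per-enzyme occurrences:
  OquVI (TGGATACA, off=7): starts [5, 15, 31, 106, 147, 155, 163, 189] → cuts [12, 22, 38, 113, 154, 162, 170, 196]
  KluIX (TTTG, off=2): starts [67, 183, 198, 208] → cuts [69, 185, 200, 210]
  HnxIV (TCGTAT, off=3): starts [25, 42, 56, 87, 95, 123, 130, 138] → cuts [28, 45, 59, 90, 98, 126, 133, 141]

All cut coordinates (distinct, sorted): [12, 22, 28, 38, 45, 59, 69, 90, 98, 113, 126, 133, 141, 154, 162, 170, 185, 196, 200, 210]

Fragment lengths:
  12→22: 10 bp
  22→28: 6 bp
  28→38: 10 bp
  38→45: 7 bp
  45→59: 14 bp
  59→69: 10 bp
  69→90: 21 bp
  90→98: 8 bp
  98→113: 15 bp
  113→126: 13 bp
  126→133: 7 bp
  133→141: 8 bp
  141→154: 13 bp
  154→162: 8 bp
  162→170: 8 bp
  170→185: 15 bp
  185→196: 11 bp
  196→200: 4 bp
  200→210: 10 bp
  210→12 (wrap): 212-210+12 = 14 bp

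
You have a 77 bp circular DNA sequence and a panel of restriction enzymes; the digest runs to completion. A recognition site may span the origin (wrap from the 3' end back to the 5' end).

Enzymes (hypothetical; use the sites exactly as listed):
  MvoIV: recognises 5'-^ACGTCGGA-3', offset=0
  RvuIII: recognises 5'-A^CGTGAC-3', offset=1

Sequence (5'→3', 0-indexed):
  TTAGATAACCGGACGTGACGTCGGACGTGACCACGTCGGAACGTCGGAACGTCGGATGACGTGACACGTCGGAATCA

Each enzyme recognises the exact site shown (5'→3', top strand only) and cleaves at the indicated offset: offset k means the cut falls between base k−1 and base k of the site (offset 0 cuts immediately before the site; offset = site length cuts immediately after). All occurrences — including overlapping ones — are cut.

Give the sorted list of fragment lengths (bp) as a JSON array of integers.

[4,6,7,8,8,8,11,25]

Scan for sites:
  MvoIV ACGTCGGA/0: at [17, 32, 40, 48, 65] ⇒ [17, 32, 40, 48, 65]
  RvuIII ACGTGAC/1: at [12, 24, 58] ⇒ [13, 25, 59]

Pooled cuts: [13, 17, 25, 32, 40, 48, 59, 65]

Fragment lengths:
  13→17: 4 bp
  17→25: 8 bp
  25→32: 7 bp
  32→40: 8 bp
  40→48: 8 bp
  48→59: 11 bp
  59→65: 6 bp
  65→13 (wrap): 77-65+13 = 25 bp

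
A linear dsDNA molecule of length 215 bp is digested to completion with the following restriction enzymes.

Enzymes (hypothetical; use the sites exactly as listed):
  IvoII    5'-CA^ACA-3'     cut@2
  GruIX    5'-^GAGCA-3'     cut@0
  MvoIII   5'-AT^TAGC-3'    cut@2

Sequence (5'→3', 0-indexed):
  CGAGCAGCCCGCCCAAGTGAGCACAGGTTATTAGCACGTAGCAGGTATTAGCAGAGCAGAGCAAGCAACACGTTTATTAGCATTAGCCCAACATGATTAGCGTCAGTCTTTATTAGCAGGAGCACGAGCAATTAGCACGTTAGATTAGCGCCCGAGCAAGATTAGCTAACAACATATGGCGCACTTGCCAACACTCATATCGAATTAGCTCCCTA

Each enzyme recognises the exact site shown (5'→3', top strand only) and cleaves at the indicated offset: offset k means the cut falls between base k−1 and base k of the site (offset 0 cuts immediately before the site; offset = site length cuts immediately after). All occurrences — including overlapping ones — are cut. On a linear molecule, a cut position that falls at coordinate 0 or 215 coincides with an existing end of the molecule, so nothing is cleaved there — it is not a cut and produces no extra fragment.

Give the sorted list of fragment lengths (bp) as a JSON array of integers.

[1,5,5,6,6,6,7,7,7,8,9,9,9,10,10,13,13,15,16,17,17,19]

Scan for sites:
  IvoII CAACA/2: at [65, 88, 169, 188] ⇒ [67, 90, 171, 190]
  GruIX GAGCA/0: at [1, 18, 53, 58, 119, 125, 153] ⇒ [1, 18, 53, 58, 119, 125, 153]
  MvoIII ATTAGC/2: at [29, 46, 75, 81, 95, 111, 130, 143, 160, 203] ⇒ [31, 48, 77, 83, 97, 113, 132, 145, 162, 205]

Pooled cuts: [1, 18, 31, 48, 53, 58, 67, 77, 83, 90, 97, 113, 119, 125, 132, 145, 153, 162, 171, 190, 205]

Fragment lengths:
  [0,1): 1 bp
  [1,18): 17 bp
  [18,31): 13 bp
  [31,48): 17 bp
  [48,53): 5 bp
  [53,58): 5 bp
  [58,67): 9 bp
  [67,77): 10 bp
  [77,83): 6 bp
  [83,90): 7 bp
  [90,97): 7 bp
  [97,113): 16 bp
  [113,119): 6 bp
  [119,125): 6 bp
  [125,132): 7 bp
  [132,145): 13 bp
  [145,153): 8 bp
  [153,162): 9 bp
  [162,171): 9 bp
  [171,190): 19 bp
  [190,205): 15 bp
  [205,215): 10 bp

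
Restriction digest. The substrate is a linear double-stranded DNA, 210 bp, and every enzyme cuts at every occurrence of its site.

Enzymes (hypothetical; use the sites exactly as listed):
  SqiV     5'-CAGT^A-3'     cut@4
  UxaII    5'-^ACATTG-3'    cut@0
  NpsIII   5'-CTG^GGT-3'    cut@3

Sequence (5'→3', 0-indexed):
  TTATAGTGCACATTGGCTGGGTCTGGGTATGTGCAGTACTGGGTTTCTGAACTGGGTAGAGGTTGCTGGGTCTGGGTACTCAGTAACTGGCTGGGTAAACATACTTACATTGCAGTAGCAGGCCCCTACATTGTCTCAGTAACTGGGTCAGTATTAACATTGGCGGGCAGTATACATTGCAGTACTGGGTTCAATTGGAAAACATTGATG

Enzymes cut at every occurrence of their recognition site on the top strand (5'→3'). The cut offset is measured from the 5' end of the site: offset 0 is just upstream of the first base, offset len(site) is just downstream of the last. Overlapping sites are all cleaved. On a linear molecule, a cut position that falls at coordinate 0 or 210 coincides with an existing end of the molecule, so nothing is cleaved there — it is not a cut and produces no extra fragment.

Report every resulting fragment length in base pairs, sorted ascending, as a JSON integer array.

Site scan:
  SqiV CAGTA/4: at [33, 80, 112, 136, 148, 167, 179] ⇒ [37, 84, 116, 140, 152, 171, 183]
  UxaII ACATTG/0: at [9, 106, 127, 156, 173, 201] ⇒ [9, 106, 127, 156, 173, 201]
  NpsIII CTGGGT/3: at [16, 22, 38, 51, 65, 71, 90, 142, 184] ⇒ [19, 25, 41, 54, 68, 74, 93, 145, 187]

Pooled cuts: [9, 19, 25, 37, 41, 54, 68, 74, 84, 93, 106, 116, 127, 140, 145, 152, 156, 171, 173, 183, 187, 201]

Fragment lengths:
  [0,9): 9 bp
  [9,19): 10 bp
  [19,25): 6 bp
  [25,37): 12 bp
  [37,41): 4 bp
  [41,54): 13 bp
  [54,68): 14 bp
  [68,74): 6 bp
  [74,84): 10 bp
  [84,93): 9 bp
  [93,106): 13 bp
  [106,116): 10 bp
  [116,127): 11 bp
  [127,140): 13 bp
  [140,145): 5 bp
  [145,152): 7 bp
  [152,156): 4 bp
  [156,171): 15 bp
  [171,173): 2 bp
  [173,183): 10 bp
  [183,187): 4 bp
  [187,201): 14 bp
  [201,210): 9 bp

[2,4,4,4,5,6,6,7,9,9,9,10,10,10,10,11,12,13,13,13,14,14,15]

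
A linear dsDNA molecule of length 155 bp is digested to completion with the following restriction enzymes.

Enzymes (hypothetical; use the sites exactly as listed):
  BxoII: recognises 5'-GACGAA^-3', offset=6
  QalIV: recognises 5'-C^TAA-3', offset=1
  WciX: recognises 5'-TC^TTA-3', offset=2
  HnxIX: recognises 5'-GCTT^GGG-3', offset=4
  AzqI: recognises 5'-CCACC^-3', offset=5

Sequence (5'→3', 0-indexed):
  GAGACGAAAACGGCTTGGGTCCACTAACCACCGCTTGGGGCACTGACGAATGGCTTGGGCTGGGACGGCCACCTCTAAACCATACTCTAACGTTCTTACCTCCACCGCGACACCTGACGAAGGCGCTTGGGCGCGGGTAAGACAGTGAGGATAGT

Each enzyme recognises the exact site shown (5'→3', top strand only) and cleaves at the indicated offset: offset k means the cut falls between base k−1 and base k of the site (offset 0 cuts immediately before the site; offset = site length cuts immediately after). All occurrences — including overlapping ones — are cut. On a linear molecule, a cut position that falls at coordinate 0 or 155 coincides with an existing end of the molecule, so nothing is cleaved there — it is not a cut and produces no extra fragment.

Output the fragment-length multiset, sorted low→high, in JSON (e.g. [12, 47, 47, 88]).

Scan for sites:
  BxoII GACGAA/6: at [2, 44, 115] ⇒ [8, 50, 121]
  QalIV CTAA/1: at [23, 74, 86] ⇒ [24, 75, 87]
  WciX TCTTA/2: at [93] ⇒ [95]
  HnxIX GCTTGGG/4: at [12, 32, 52, 124] ⇒ [16, 36, 56, 128]
  AzqI CCACC/5: at [27, 68, 101] ⇒ [32, 73, 106]

Pooled cuts: [8, 16, 24, 32, 36, 50, 56, 73, 75, 87, 95, 106, 121, 128]

Fragment lengths:
  [0,8): 8 bp
  [8,16): 8 bp
  [16,24): 8 bp
  [24,32): 8 bp
  [32,36): 4 bp
  [36,50): 14 bp
  [50,56): 6 bp
  [56,73): 17 bp
  [73,75): 2 bp
  [75,87): 12 bp
  [87,95): 8 bp
  [95,106): 11 bp
  [106,121): 15 bp
  [121,128): 7 bp
  [128,155): 27 bp

[2,4,6,7,8,8,8,8,8,11,12,14,15,17,27]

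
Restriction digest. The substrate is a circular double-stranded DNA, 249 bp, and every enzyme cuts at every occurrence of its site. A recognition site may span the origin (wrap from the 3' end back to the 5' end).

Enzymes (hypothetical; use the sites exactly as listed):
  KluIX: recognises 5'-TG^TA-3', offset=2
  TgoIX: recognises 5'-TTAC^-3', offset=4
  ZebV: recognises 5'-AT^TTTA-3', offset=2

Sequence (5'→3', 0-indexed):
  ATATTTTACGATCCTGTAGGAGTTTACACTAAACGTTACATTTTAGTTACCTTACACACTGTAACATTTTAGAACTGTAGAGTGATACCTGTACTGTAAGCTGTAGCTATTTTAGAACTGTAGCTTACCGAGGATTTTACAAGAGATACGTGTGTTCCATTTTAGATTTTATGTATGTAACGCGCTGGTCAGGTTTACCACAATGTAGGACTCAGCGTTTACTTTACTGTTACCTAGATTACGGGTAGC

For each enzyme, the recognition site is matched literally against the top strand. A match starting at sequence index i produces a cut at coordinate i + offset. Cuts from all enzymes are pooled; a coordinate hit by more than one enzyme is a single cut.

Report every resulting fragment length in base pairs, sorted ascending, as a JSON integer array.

Per-enzyme occurrences:
  KluIX TGTA/2: at [14, 59, 75, 89, 94, 101, 118, 171, 175, 203] ⇒ [16, 61, 77, 91, 96, 103, 120, 173, 177, 205]
  TgoIX TTAC/4: at [5, 23, 35, 46, 51, 124, 136, 194, 218, 223, 229, 238] ⇒ [9, 27, 39, 50, 55, 128, 140, 198, 222, 227, 233, 242]
  ZebV ATTTTA/2: at [2, 39, 65, 108, 133, 158, 165] ⇒ [4, 41, 67, 110, 135, 160, 167]

Pooled cuts: [4, 9, 16, 27, 39, 41, 50, 55, 61, 67, 77, 91, 96, 103, 110, 120, 128, 135, 140, 160, 167, 173, 177, 198, 205, 222, 227, 233, 242]

Fragments:
  4→9: 5 bp
  9→16: 7 bp
  16→27: 11 bp
  27→39: 12 bp
  39→41: 2 bp
  41→50: 9 bp
  50→55: 5 bp
  55→61: 6 bp
  61→67: 6 bp
  67→77: 10 bp
  77→91: 14 bp
  91→96: 5 bp
  96→103: 7 bp
  103→110: 7 bp
  110→120: 10 bp
  120→128: 8 bp
  128→135: 7 bp
  135→140: 5 bp
  140→160: 20 bp
  160→167: 7 bp
  167→173: 6 bp
  173→177: 4 bp
  177→198: 21 bp
  198→205: 7 bp
  205→222: 17 bp
  222→227: 5 bp
  227→233: 6 bp
  233→242: 9 bp
  242→4 (wrap): 249-242+4 = 11 bp

[2,4,5,5,5,5,5,6,6,6,6,7,7,7,7,7,7,8,9,9,10,10,11,11,12,14,17,20,21]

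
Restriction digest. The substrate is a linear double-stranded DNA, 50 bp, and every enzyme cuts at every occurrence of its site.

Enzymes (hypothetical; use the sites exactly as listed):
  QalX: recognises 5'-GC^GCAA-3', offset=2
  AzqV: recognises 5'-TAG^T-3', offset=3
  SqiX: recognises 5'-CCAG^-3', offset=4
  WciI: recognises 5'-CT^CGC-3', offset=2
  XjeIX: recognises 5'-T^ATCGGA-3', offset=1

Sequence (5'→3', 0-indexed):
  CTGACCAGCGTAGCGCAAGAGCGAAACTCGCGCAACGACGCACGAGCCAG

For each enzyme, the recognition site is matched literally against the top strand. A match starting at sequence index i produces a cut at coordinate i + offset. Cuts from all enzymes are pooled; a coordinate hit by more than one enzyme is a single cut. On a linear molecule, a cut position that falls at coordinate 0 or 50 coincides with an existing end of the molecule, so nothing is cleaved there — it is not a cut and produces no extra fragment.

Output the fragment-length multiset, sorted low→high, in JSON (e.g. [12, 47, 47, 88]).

Per-enzyme occurrences:
  QalX (GCGCAA, off=2): starts [12, 29] → cuts [14, 31]
  AzqV (TAGT, off=3): no sites
  SqiX (CCAG, off=4): starts [4, 46] → cuts [8] (position 50 is a terminus of the linear molecule — no cut)
  WciI (CTCGC, off=2): starts [26] → cuts [28]
  XjeIX (TATCGGA, off=1): no sites

Pooled cuts: [8, 14, 28, 31]

Fragment lengths:
  [0,8): 8 bp
  [8,14): 6 bp
  [14,28): 14 bp
  [28,31): 3 bp
  [31,50): 19 bp

[3,6,8,14,19]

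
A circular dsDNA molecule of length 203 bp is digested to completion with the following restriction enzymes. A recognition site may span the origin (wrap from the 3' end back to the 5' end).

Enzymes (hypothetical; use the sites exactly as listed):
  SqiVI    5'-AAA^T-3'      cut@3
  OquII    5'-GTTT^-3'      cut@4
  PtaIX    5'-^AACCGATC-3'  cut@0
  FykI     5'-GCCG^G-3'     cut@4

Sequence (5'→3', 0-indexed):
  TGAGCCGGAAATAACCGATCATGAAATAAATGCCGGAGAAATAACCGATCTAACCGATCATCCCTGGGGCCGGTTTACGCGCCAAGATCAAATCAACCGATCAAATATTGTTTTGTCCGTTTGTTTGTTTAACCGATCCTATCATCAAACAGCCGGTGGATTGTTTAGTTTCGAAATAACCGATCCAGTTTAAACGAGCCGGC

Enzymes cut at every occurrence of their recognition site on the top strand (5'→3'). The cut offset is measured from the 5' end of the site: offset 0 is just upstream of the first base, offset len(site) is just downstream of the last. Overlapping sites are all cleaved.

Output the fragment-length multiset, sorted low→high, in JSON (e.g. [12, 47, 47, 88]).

[1,1,1,2,4,4,4,4,4,5,5,5,6,8,9,9,9,10,11,11,14,14,16,21,25]

Scan for sites:
  SqiVI AAAT/3: at [8, 23, 27, 38, 89, 102, 173] ⇒ [11, 26, 30, 41, 92, 105, 176]
  OquII GTTT/4: at [72, 109, 118, 122, 126, 162, 167, 187] ⇒ [76, 113, 122, 126, 130, 166, 171, 191]
  PtaIX AACCGATC/0: at [12, 42, 51, 94, 130, 177] ⇒ [12, 42, 51, 94, 130, 177]
  FykI GCCGG/4: at [3, 31, 68, 151, 197] ⇒ [7, 35, 72, 155, 201]

All cut coordinates (distinct, sorted): [7, 11, 12, 26, 30, 35, 41, 42, 51, 72, 76, 92, 94, 105, 113, 122, 126, 130, 155, 166, 171, 176, 177, 191, 201]

Fragments:
  7→11: 4 bp
  11→12: 1 bp
  12→26: 14 bp
  26→30: 4 bp
  30→35: 5 bp
  35→41: 6 bp
  41→42: 1 bp
  42→51: 9 bp
  51→72: 21 bp
  72→76: 4 bp
  76→92: 16 bp
  92→94: 2 bp
  94→105: 11 bp
  105→113: 8 bp
  113→122: 9 bp
  122→126: 4 bp
  126→130: 4 bp
  130→155: 25 bp
  155→166: 11 bp
  166→171: 5 bp
  171→176: 5 bp
  176→177: 1 bp
  177→191: 14 bp
  191→201: 10 bp
  201→7 (wrap): 203-201+7 = 9 bp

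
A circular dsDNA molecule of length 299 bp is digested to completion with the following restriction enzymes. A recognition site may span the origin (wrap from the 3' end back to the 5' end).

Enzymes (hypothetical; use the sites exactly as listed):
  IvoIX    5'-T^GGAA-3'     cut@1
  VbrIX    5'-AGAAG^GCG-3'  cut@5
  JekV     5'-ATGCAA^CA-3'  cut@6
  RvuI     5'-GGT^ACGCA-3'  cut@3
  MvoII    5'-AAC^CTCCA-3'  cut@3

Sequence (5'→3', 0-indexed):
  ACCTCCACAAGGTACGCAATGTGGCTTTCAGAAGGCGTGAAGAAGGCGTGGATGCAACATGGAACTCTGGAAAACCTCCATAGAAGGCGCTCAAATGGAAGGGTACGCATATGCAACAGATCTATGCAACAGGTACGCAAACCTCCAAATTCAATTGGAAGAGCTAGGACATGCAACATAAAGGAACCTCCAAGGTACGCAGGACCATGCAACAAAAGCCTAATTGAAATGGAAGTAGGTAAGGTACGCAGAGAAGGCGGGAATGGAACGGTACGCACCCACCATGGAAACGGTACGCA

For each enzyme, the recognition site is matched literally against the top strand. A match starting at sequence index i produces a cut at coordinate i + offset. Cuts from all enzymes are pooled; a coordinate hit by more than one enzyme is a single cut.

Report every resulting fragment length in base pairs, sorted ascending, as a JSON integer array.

Per-enzyme occurrences:
  IvoIX (TGGAA, off=1): starts [59, 67, 95, 155, 229, 263, 284] → cuts [60, 68, 96, 156, 230, 264, 285]
  VbrIX (AGAAGGCG, off=5): starts [29, 40, 81, 251] → cuts [34, 45, 86, 256]
  JekV (ATGCAACA, off=6): starts [51, 110, 123, 170, 206] → cuts [57, 116, 129, 176, 212]
  RvuI (GGTACGCA, off=3): starts [10, 101, 131, 193, 242, 269, 291] → cuts [13, 104, 134, 196, 245, 272, 294]
  MvoII (AACCTCCA, off=3): starts [72, 139, 184, 298] → cuts [2, 75, 142, 187]

Pooled cuts: [2, 13, 34, 45, 57, 60, 68, 75, 86, 96, 104, 116, 129, 134, 142, 156, 176, 187, 196, 212, 230, 245, 256, 264, 272, 285, 294]

Fragment lengths:
  2→13: 11 bp
  13→34: 21 bp
  34→45: 11 bp
  45→57: 12 bp
  57→60: 3 bp
  60→68: 8 bp
  68→75: 7 bp
  75→86: 11 bp
  86→96: 10 bp
  96→104: 8 bp
  104→116: 12 bp
  116→129: 13 bp
  129→134: 5 bp
  134→142: 8 bp
  142→156: 14 bp
  156→176: 20 bp
  176→187: 11 bp
  187→196: 9 bp
  196→212: 16 bp
  212→230: 18 bp
  230→245: 15 bp
  245→256: 11 bp
  256→264: 8 bp
  264→272: 8 bp
  272→285: 13 bp
  285→294: 9 bp
  294→2 (wrap): 299-294+2 = 7 bp

[3,5,7,7,8,8,8,8,8,9,9,10,11,11,11,11,11,12,12,13,13,14,15,16,18,20,21]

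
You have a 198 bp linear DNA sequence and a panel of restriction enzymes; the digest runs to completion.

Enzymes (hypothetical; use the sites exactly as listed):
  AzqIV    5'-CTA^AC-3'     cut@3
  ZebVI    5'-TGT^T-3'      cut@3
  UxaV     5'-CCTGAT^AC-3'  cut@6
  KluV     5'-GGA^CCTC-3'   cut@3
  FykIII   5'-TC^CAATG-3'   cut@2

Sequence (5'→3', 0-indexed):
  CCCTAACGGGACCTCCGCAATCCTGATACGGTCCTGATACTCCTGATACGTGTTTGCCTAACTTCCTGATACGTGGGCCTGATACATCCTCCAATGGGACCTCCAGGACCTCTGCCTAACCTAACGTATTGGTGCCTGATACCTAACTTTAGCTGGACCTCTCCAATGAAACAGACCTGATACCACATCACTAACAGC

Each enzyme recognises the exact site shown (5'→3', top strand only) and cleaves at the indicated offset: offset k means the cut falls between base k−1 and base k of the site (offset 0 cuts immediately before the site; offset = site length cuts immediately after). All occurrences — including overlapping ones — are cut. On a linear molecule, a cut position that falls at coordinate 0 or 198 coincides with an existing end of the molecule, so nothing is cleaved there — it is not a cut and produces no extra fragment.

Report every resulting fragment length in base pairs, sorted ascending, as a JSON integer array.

Site scan:
  AzqIV CTAAC/3: at [2, 57, 115, 120, 142, 190] ⇒ [5, 60, 118, 123, 145, 193]
  ZebVI TGTT/3: at [50] ⇒ [53]
  UxaV CCTGATAC/6: at [21, 32, 41, 64, 77, 134, 175] ⇒ [27, 38, 47, 70, 83, 140, 181]
  KluV GGACCTC/3: at [8, 96, 105, 154] ⇒ [11, 99, 108, 157]
  FykIII TCCAATG/2: at [89, 161] ⇒ [91, 163]

All cut coordinates (distinct, sorted): [5, 11, 27, 38, 47, 53, 60, 70, 83, 91, 99, 108, 118, 123, 140, 145, 157, 163, 181, 193]

Fragments:
  [0,5): 5 bp
  [5,11): 6 bp
  [11,27): 16 bp
  [27,38): 11 bp
  [38,47): 9 bp
  [47,53): 6 bp
  [53,60): 7 bp
  [60,70): 10 bp
  [70,83): 13 bp
  [83,91): 8 bp
  [91,99): 8 bp
  [99,108): 9 bp
  [108,118): 10 bp
  [118,123): 5 bp
  [123,140): 17 bp
  [140,145): 5 bp
  [145,157): 12 bp
  [157,163): 6 bp
  [163,181): 18 bp
  [181,193): 12 bp
  [193,198): 5 bp

[5,5,5,5,6,6,6,7,8,8,9,9,10,10,11,12,12,13,16,17,18]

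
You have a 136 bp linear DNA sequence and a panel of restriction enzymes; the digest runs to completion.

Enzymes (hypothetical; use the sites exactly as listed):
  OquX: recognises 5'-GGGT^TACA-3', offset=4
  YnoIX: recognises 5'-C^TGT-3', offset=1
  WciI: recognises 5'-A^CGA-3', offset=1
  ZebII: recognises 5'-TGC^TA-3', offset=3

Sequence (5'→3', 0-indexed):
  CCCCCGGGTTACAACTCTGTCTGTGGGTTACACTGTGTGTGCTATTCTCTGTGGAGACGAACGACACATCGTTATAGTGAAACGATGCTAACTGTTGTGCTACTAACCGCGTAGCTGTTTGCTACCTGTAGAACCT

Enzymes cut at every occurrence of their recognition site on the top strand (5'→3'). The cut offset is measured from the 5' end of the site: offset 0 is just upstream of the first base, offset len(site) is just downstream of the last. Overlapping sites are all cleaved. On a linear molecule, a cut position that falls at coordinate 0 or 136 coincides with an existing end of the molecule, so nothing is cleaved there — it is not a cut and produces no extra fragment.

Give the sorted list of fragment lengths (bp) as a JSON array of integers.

[4,4,4,4,5,6,7,7,7,8,8,8,9,9,10,15,21]

Scan for sites:
  OquX GGGTTACA/4: at [5, 24] ⇒ [9, 28]
  YnoIX CTGT/1: at [16, 20, 32, 48, 91, 114, 125] ⇒ [17, 21, 33, 49, 92, 115, 126]
  WciI ACGA/1: at [56, 60, 81] ⇒ [57, 61, 82]
  ZebII TGCTA/3: at [39, 85, 97, 119] ⇒ [42, 88, 100, 122]

All cut coordinates (distinct, sorted): [9, 17, 21, 28, 33, 42, 49, 57, 61, 82, 88, 92, 100, 115, 122, 126]

Fragments:
  [0,9): 9 bp
  [9,17): 8 bp
  [17,21): 4 bp
  [21,28): 7 bp
  [28,33): 5 bp
  [33,42): 9 bp
  [42,49): 7 bp
  [49,57): 8 bp
  [57,61): 4 bp
  [61,82): 21 bp
  [82,88): 6 bp
  [88,92): 4 bp
  [92,100): 8 bp
  [100,115): 15 bp
  [115,122): 7 bp
  [122,126): 4 bp
  [126,136): 10 bp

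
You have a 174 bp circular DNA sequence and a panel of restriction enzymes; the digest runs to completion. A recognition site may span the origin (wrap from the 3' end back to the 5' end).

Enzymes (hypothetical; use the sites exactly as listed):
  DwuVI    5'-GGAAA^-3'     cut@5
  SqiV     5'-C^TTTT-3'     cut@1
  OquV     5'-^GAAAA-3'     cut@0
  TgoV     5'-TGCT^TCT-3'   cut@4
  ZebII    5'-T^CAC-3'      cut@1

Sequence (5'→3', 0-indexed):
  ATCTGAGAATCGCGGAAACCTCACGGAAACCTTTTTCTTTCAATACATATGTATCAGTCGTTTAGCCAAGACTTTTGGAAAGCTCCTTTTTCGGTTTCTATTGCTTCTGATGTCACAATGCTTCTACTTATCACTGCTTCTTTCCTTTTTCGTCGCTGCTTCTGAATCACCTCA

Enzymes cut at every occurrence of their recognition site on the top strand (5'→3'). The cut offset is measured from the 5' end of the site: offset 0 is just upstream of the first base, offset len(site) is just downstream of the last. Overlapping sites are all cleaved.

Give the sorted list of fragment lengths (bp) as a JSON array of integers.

[2,3,5,7,7,7,8,8,9,9,9,15,19,25,41]

Scan for sites:
  DwuVI (GGAAA, off=5): starts [13, 24, 76] → cuts [18, 29, 81]
  SqiV (CTTTT, off=1): starts [30, 71, 85, 144] → cuts [31, 72, 86, 145]
  OquV (GAAAA, off=0): no sites
  TgoV (TGCTTCT, off=4): starts [101, 118, 134, 156] → cuts [105, 122, 138, 160]
  ZebII (TCAC, off=1): starts [20, 112, 130, 166] → cuts [21, 113, 131, 167]

Pooled cuts: [18, 21, 29, 31, 72, 81, 86, 105, 113, 122, 131, 138, 145, 160, 167]

Fragments:
  18→21: 3 bp
  21→29: 8 bp
  29→31: 2 bp
  31→72: 41 bp
  72→81: 9 bp
  81→86: 5 bp
  86→105: 19 bp
  105→113: 8 bp
  113→122: 9 bp
  122→131: 9 bp
  131→138: 7 bp
  138→145: 7 bp
  145→160: 15 bp
  160→167: 7 bp
  167→18 (wrap): 174-167+18 = 25 bp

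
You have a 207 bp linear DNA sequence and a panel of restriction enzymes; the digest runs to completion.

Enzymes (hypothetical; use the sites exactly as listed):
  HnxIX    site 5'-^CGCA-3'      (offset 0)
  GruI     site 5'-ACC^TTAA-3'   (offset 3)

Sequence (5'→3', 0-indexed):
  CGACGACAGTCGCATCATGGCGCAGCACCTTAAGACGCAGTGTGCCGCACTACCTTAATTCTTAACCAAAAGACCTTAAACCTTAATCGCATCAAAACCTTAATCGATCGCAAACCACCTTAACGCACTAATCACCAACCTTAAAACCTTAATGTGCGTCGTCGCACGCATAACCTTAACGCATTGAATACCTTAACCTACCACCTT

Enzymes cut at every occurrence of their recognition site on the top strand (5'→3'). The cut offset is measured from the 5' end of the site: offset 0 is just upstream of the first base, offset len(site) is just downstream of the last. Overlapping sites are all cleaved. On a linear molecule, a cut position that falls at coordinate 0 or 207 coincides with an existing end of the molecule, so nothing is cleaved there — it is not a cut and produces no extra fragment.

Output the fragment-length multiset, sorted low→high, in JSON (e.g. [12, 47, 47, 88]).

Per-enzyme occurrences:
  HnxIX (CGCA, off=0): starts [10, 20, 35, 45, 87, 108, 123, 162, 166, 179] → cuts [10, 20, 35, 45, 87, 108, 123, 162, 166, 179]
  GruI (ACCTTAA, off=3): starts [26, 51, 72, 79, 96, 116, 137, 145, 172, 189] → cuts [29, 54, 75, 82, 99, 119, 140, 148, 175, 192]

All cut coordinates (distinct, sorted): [10, 20, 29, 35, 45, 54, 75, 82, 87, 99, 108, 119, 123, 140, 148, 162, 166, 175, 179, 192]

Fragments:
  [0,10): 10 bp
  [10,20): 10 bp
  [20,29): 9 bp
  [29,35): 6 bp
  [35,45): 10 bp
  [45,54): 9 bp
  [54,75): 21 bp
  [75,82): 7 bp
  [82,87): 5 bp
  [87,99): 12 bp
  [99,108): 9 bp
  [108,119): 11 bp
  [119,123): 4 bp
  [123,140): 17 bp
  [140,148): 8 bp
  [148,162): 14 bp
  [162,166): 4 bp
  [166,175): 9 bp
  [175,179): 4 bp
  [179,192): 13 bp
  [192,207): 15 bp

[4,4,4,5,6,7,8,9,9,9,9,10,10,10,11,12,13,14,15,17,21]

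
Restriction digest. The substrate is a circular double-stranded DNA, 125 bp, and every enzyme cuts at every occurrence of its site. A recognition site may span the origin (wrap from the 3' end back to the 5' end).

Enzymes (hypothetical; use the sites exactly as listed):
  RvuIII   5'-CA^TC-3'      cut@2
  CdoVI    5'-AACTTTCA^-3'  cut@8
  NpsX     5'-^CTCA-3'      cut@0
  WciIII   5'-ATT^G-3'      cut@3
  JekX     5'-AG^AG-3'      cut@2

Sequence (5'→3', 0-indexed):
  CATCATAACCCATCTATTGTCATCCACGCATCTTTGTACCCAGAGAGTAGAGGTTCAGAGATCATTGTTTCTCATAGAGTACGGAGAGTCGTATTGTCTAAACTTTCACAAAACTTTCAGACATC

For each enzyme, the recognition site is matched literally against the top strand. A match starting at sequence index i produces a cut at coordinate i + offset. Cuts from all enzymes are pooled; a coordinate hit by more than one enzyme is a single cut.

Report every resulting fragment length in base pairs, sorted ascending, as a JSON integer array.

[2,4,4,4,4,5,6,7,8,8,8,9,9,10,11,13,13]

Scan for sites:
  RvuIII (CATC, off=2): starts [0, 10, 20, 28, 121] → cuts [2, 12, 22, 30, 123]
  CdoVI (AACTTTCA, off=8): starts [100, 111] → cuts [108, 119]
  NpsX (CTCA, off=0): starts [70] → cuts [70]
  WciIII (ATTG, off=3): starts [15, 63, 92] → cuts [18, 66, 95]
  JekX (AGAG, off=2): starts [41, 43, 48, 56, 75, 84] → cuts [43, 45, 50, 58, 77, 86]

All cut coordinates (distinct, sorted): [2, 12, 18, 22, 30, 43, 45, 50, 58, 66, 70, 77, 86, 95, 108, 119, 123]

Fragments:
  2→12: 10 bp
  12→18: 6 bp
  18→22: 4 bp
  22→30: 8 bp
  30→43: 13 bp
  43→45: 2 bp
  45→50: 5 bp
  50→58: 8 bp
  58→66: 8 bp
  66→70: 4 bp
  70→77: 7 bp
  77→86: 9 bp
  86→95: 9 bp
  95→108: 13 bp
  108→119: 11 bp
  119→123: 4 bp
  123→2 (wrap): 125-123+2 = 4 bp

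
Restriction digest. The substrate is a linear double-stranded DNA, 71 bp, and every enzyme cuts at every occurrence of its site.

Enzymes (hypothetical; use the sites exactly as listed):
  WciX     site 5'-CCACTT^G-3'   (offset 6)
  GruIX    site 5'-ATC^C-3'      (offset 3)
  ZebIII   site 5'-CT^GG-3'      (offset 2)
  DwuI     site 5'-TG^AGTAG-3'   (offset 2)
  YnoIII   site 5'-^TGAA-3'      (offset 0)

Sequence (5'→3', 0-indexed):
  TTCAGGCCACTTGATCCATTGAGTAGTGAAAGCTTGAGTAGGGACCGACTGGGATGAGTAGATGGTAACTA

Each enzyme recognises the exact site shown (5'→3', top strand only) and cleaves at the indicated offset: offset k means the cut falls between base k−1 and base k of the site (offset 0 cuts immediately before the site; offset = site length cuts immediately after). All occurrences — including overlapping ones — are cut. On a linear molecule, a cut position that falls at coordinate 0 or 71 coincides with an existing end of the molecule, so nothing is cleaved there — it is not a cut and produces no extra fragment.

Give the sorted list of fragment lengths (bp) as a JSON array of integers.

Scan for sites:
  WciX CCACTTG/6: at [6] ⇒ [12]
  GruIX ATCC/3: at [13] ⇒ [16]
  ZebIII CTGG/2: at [48] ⇒ [50]
  DwuI TGAGTAG/2: at [19, 34, 54] ⇒ [21, 36, 56]
  YnoIII TGAA/0: at [26] ⇒ [26]

All cut coordinates (distinct, sorted): [12, 16, 21, 26, 36, 50, 56]

Fragment lengths:
  [0,12): 12 bp
  [12,16): 4 bp
  [16,21): 5 bp
  [21,26): 5 bp
  [26,36): 10 bp
  [36,50): 14 bp
  [50,56): 6 bp
  [56,71): 15 bp

[4,5,5,6,10,12,14,15]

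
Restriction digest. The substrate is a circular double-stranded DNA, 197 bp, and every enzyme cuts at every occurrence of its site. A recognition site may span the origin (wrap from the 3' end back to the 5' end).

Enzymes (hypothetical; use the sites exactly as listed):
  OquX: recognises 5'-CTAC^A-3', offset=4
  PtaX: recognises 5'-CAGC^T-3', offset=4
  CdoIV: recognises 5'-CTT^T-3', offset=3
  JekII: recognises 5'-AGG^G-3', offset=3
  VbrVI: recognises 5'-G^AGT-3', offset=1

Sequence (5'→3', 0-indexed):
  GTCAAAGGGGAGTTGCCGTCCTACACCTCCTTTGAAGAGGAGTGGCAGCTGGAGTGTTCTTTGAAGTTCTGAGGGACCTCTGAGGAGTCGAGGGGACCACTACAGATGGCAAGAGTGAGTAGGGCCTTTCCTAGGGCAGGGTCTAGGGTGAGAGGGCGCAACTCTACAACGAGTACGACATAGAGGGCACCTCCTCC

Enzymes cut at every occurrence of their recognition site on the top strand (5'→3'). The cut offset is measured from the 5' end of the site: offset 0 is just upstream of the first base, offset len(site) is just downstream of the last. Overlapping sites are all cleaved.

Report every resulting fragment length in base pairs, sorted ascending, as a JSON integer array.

Per-enzyme occurrences:
  OquX (CTACA, off=4): starts [20, 99, 163] → cuts [24, 103, 167]
  PtaX (CAGCT, off=4): starts [45] → cuts [49]
  CdoIV (CTTT, off=3): starts [29, 58, 125] → cuts [32, 61, 128]
  JekII (AGGG, off=3): starts [5, 71, 90, 120, 132, 137, 144, 152, 183] → cuts [8, 74, 93, 123, 135, 140, 147, 155, 186]
  VbrVI (GAGT, off=1): starts [9, 39, 51, 84, 112, 116, 170] → cuts [10, 40, 52, 85, 113, 117, 171]

Pooled cuts: [8, 10, 24, 32, 40, 49, 52, 61, 74, 85, 93, 103, 113, 117, 123, 128, 135, 140, 147, 155, 167, 171, 186]

Fragments:
  8→10: 2 bp
  10→24: 14 bp
  24→32: 8 bp
  32→40: 8 bp
  40→49: 9 bp
  49→52: 3 bp
  52→61: 9 bp
  61→74: 13 bp
  74→85: 11 bp
  85→93: 8 bp
  93→103: 10 bp
  103→113: 10 bp
  113→117: 4 bp
  117→123: 6 bp
  123→128: 5 bp
  128→135: 7 bp
  135→140: 5 bp
  140→147: 7 bp
  147→155: 8 bp
  155→167: 12 bp
  167→171: 4 bp
  171→186: 15 bp
  186→8 (wrap): 197-186+8 = 19 bp

[2,3,4,4,5,5,6,7,7,8,8,8,8,9,9,10,10,11,12,13,14,15,19]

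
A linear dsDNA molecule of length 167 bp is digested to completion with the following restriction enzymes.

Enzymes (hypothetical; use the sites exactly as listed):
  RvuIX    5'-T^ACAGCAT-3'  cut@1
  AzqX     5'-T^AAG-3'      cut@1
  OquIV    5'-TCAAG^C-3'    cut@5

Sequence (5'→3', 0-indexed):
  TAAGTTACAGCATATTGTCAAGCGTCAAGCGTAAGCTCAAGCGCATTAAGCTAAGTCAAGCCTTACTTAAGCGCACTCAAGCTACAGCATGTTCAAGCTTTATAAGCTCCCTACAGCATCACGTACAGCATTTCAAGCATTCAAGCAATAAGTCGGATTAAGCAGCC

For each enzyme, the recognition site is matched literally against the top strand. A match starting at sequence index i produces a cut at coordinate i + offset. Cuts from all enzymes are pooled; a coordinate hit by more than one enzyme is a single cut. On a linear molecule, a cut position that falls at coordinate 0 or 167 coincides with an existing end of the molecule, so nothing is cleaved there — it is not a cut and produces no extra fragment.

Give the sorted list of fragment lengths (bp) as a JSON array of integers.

Scan for sites:
  RvuIX TACAGCAT/1: at [5, 82, 111, 123] ⇒ [6, 83, 112, 124]
  AzqX TAAG/1: at [0, 31, 46, 51, 67, 102, 148, 158] ⇒ [1, 32, 47, 52, 68, 103, 149, 159]
  OquIV TCAAGC/5: at [17, 24, 36, 55, 76, 92, 132, 140] ⇒ [22, 29, 41, 60, 81, 97, 137, 145]

All cut coordinates (distinct, sorted): [1, 6, 22, 29, 32, 41, 47, 52, 60, 68, 81, 83, 97, 103, 112, 124, 137, 145, 149, 159]

Fragments:
  [0,1): 1 bp
  [1,6): 5 bp
  [6,22): 16 bp
  [22,29): 7 bp
  [29,32): 3 bp
  [32,41): 9 bp
  [41,47): 6 bp
  [47,52): 5 bp
  [52,60): 8 bp
  [60,68): 8 bp
  [68,81): 13 bp
  [81,83): 2 bp
  [83,97): 14 bp
  [97,103): 6 bp
  [103,112): 9 bp
  [112,124): 12 bp
  [124,137): 13 bp
  [137,145): 8 bp
  [145,149): 4 bp
  [149,159): 10 bp
  [159,167): 8 bp

[1,2,3,4,5,5,6,6,7,8,8,8,8,9,9,10,12,13,13,14,16]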